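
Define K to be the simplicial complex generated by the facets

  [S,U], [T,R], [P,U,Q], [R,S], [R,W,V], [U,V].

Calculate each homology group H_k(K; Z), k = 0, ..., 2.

We work with the vertex ordering P < Q < R < S < T < U < V < W. The simplices of K, each written with vertices in increasing order, are:

  0-simplices (8): P, Q, R, S, T, U, V, W
  1-simplices (10): PQ, PU, QU, RS, RT, RV, RW, SU, UV, VW
  2-simplices (2): PQU, RVW

so the chain groups are C_0 ≅ Z^8, C_1 ≅ Z^10, C_2 ≅ Z^2.

The boundary map ∂_1: C_1 → C_0 maps an edge to its endpoints' difference, ∂[p,q] = q − p.
This gives a 8×10 integer matrix of rank 7; reducing to Smith normal form yields diagonal entries (1,1,1,1,1,1,1).

∂_2: C_2 → C_1 maps a triangle to the signed sum of its edges. For instance
  ∂RVW = VW − RW + RV,
  ∂PQU = QU − PU + PQ.
The resulting 10×2 matrix has rank 2, and its Smith normal form has invariant factors (1,1).

Reading off H_k = ker ∂_k / im ∂_{k+1}:

  H_0: rank C_0 − rank ∂_1 = 8 − 7 = 1, and the invariant factors of ∂_1 are all 1, so H_0 = Z.
  H_1: rank ker ∂_1 − rank ∂_2 = (10 − 7) − 2 = 1, and the invariant factors of ∂_2 are all 1, so H_1 = Z.
  H_2: rank ker ∂_2 − rank ∂_3 = (2 − 2) − 0 = 0, and there is no ∂_3, so H_2 = 0.

As a check, the Euler characteristic is 8 − 10 + 2 = 0, which agrees with 1 − 1 + 0 = 0.

H_0 ≅ Z,  H_1 ≅ Z,  H_2 = 0.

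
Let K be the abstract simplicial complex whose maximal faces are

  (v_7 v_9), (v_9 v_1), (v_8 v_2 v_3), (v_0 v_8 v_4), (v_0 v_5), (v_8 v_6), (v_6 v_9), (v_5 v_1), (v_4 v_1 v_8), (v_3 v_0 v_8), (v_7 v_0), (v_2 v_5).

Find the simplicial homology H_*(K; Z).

H_0 ≅ Z,  H_1 ≅ Z^4,  H_2 = 0.

Fix the vertex order v_0 < v_1 < v_2 < v_3 < v_4 < v_5 < v_6 < v_7 < v_8 < v_9 and write every simplex with vertices in increasing order. Then dim K = 2 and the simplices of K are:

  0-simplices (10): [v_0], [v_1], [v_2], [v_3], [v_4], [v_5], [v_6], [v_7], [v_8], [v_9]
  1-simplices (17): (17 of them)
  2-simplices (4): [v_0,v_3,v_8], [v_0,v_4,v_8], [v_1,v_4,v_8], [v_2,v_3,v_8]

giving chain groups C_0 ≅ Z^10, C_1 ≅ Z^17, C_2 ≅ Z^4.

∂_1: C_1 → C_0 maps an edge to its endpoints' difference, ∂[p,q] = q − p.
The 10×17 boundary matrix has rank 9 and Smith normal form diag(1,1,1,1,1,1,1,1,1).

The boundary map ∂_2: C_2 → C_1 maps a triangle to the signed sum of its edges. For instance
  ∂[v_0,v_4,v_8] = [v_4,v_8] − [v_0,v_8] + [v_0,v_4],
  ∂[v_0,v_3,v_8] = [v_3,v_8] − [v_0,v_8] + [v_0,v_3].
The 17×4 boundary matrix has rank 4 and Smith normal form diag(1,1,1,1).

Now H_k = ker ∂_k / im ∂_{k+1}, so:

  H_0: rank C_0 − rank ∂_1 = 10 − 9 = 1, and the invariant factors of ∂_1 are all 1, so H_0 = Z.
  H_1: rank ker ∂_1 − rank ∂_2 = (17 − 9) − 4 = 4, and the invariant factors of ∂_2 are all 1, so H_1 = Z^4.
  H_2: rank ker ∂_2 − rank ∂_3 = (4 − 4) − 0 = 0, and there is no ∂_3, so H_2 = 0.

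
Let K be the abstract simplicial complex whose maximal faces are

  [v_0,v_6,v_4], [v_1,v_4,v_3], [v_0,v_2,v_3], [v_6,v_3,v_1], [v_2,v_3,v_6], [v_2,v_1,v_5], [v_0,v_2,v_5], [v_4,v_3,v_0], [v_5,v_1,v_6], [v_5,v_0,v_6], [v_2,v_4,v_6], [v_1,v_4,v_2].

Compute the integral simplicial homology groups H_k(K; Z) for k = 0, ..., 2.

Take the total order v_0 < v_1 < v_2 < v_3 < v_4 < v_5 < v_6 on the vertex set. Then K (dimension 2) consists of the simplices:

  0-simplices (7): [v_0], [v_1], [v_2], [v_3], [v_4], [v_5], [v_6]
  1-simplices (18): (18 of them)
  2-simplices (12): (12 of them)

so the chain groups are C_0 ≅ Z^7, C_1 ≅ Z^18, C_2 ≅ Z^12.

The boundary map ∂_1: C_1 → C_0 sends each edge [p,q] (with p < q) to q − p.
The resulting 7×18 matrix has rank 6, and its Smith normal form has invariant factors (1,1,1,1,1,1).

∂_2: C_2 → C_1 acts by ∂[p,q,r] = [q,r] − [p,r] + [p,q]. For instance
  ∂[v_0,v_3,v_4] = [v_3,v_4] − [v_0,v_4] + [v_0,v_3],
  ∂[v_2,v_3,v_6] = [v_3,v_6] − [v_2,v_6] + [v_2,v_3].
This gives a 18×12 integer matrix of rank 12; reducing to Smith normal form yields diagonal entries (1,1,1,1,1,1,1,1,1,1,1,2).

Computing H_k = (kernel of ∂_k) / (image of ∂_{k+1}):

  H_0: rank C_0 − rank ∂_1 = 7 − 6 = 1, and the invariant factors of ∂_1 are all 1, so H_0 ≅ Z.
  H_1: rank ker ∂_1 − rank ∂_2 = (18 − 6) − 12 = 0, and ∂_2 has invariant factor 2 > 1, so H_1 ≅ Z/2.
  H_2: rank ker ∂_2 − rank ∂_3 = (12 − 12) − 0 = 0, and there is no ∂_3, so H_2 ≅ 0.

H_0 ≅ Z,  H_1 ≅ Z/2,  H_2 = 0.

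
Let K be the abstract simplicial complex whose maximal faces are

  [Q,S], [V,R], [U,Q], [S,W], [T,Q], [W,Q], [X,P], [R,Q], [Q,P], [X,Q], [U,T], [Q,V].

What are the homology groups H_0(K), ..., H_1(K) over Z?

Order the vertices as P < Q < R < S < T < U < V < W < X. Listing each simplex with vertices in this order, K has dimension 1 with simplices:

  0-simplices (9): P, Q, R, S, T, U, V, W, X
  1-simplices (12): PQ, PX, QR, QS, QT, QU, QV, QW, QX, RV, SW, TU

giving chain groups C_0 ≅ Z^9, C_1 ≅ Z^12.

The boundary map ∂_1: C_1 → C_0 sends each edge [p,q] (with p < q) to q − p. For instance
  ∂TU = U − T.
This gives a 9×12 integer matrix of rank 8; reducing to Smith normal form yields diagonal entries (1,1,1,1,1,1,1,1).

From H_k ≅ ker(∂_k) / im(∂_{k+1}) we obtain:

  H_0: rank C_0 − rank ∂_1 = 9 − 8 = 1, and the invariant factors of ∂_1 are all 1, so H_0 = Z.
  H_1: rank ker ∂_1 − rank ∂_2 = (12 − 8) − 0 = 4, and there is no ∂_2, so H_1 = Z^4.

H_0 = Z,  H_1 = Z^4.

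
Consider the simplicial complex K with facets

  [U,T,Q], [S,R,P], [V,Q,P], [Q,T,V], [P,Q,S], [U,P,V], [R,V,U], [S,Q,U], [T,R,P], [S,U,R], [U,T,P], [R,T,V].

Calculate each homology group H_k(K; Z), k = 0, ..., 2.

H_0 ≅ Z,  H_1 ≅ Z/2Z,  H_2 = 0.

Fix the vertex order P < Q < R < S < T < U < V and write every simplex with vertices in increasing order. Then dim K = 2 and the simplices of K are:

  0-simplices (7): P, Q, R, S, T, U, V
  1-simplices (18): PQ, PR, PS, PT, PU, PV, QS, QT, QU, QV, RS, RT, RU, RV, SU, TU, TV, UV
  2-simplices (12): PQS, PQV, PRS, PRT, PTU, PUV, QSU, QTU, QTV, RSU, RTV, RUV

so the chain groups are C_0 ≅ Z^7, C_1 ≅ Z^18, C_2 ≅ Z^12.

∂_1: C_1 → C_0 sends each edge [p,q] (with p < q) to q − p.
The 7×18 boundary matrix has rank 6 and Smith normal form diag(1,1,1,1,1,1).

∂_2: C_2 → C_1 maps a triangle to the signed sum of its edges. For instance
  ∂RUV = UV − RV + RU,
  ∂PRS = RS − PS + PR.
The 18×12 boundary matrix has rank 12 and Smith normal form diag(1,1,1,1,1,1,1,1,1,1,1,2).

From H_k ≅ ker(∂_k) / im(∂_{k+1}) we obtain:

  H_0: rank C_0 − rank ∂_1 = 7 − 6 = 1, and the invariant factors of ∂_1 are all 1, so H_0 ≅ Z.
  H_1: rank ker ∂_1 − rank ∂_2 = (18 − 6) − 12 = 0, and ∂_2 has invariant factor 2 > 1, so H_1 ≅ Z/2Z.
  H_2: rank ker ∂_2 − rank ∂_3 = (12 − 12) − 0 = 0, and there is no ∂_3, so H_2 ≅ 0.

As a check, the Euler characteristic is 7 − 18 + 12 = 1, which agrees with 1 − 0 + 0 = 1.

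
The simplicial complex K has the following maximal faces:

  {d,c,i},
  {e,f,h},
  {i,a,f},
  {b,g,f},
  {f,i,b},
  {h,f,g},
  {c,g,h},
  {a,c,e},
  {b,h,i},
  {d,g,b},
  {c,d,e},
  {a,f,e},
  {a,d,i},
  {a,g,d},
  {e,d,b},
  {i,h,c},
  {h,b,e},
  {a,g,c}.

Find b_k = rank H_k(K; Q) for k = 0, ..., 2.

b_0 = 1, b_1 = 1, b_2 = 0.

Order the vertices as a < b < c < d < e < f < g < h < i. Listing each simplex with vertices in this order, K has dimension 2 with simplices:

  0-simplices (9): a, b, c, d, e, f, g, h, i
  1-simplices (27): ac, ad, ae, af, ag, ai, bd, be, bf, bg, bh, bi, cd, ce, cg, ch, ci, de, dg, di, ef, eh, fg, fh, fi, gh, hi
  2-simplices (18): ace, acg, adg, adi, aef, afi, bde, bdg, beh, bfg, bfi, bhi, cde, cdi, cgh, chi, efh, fgh

so the chain groups are C_0 ≅ Z^9, C_1 ≅ Z^27, C_2 ≅ Z^18.

∂_1: C_1 → C_0 is given by ∂[p,q] = [q] − [p].
This gives a 9×27 integer matrix of rank 8; reducing to Smith normal form yields diagonal entries (1,1,1,1,1,1,1,1).

The boundary map ∂_2: C_2 → C_1 sends each 2-simplex [p,q,r] to [q,r] − [p,r] + [p,q]. For instance
  ∂bfi = fi − bi + bf,
  ∂bhi = hi − bi + bh.
As a 27×18 matrix over Z this has rank 18, with invariant factors (1,1,1,1,1,1,1,1,1,1,1,1,1,1,1,1,1,2).

Now H_k = ker ∂_k / im ∂_{k+1}, so:

  H_0: rank C_0 − rank ∂_1 = 9 − 8 = 1, and the invariant factors of ∂_1 are all 1, so H_0 = Z.
  H_1: rank ker ∂_1 − rank ∂_2 = (27 − 8) − 18 = 1, and ∂_2 has invariant factor 2 > 1, so H_1 = Z ⊕ Z/2.
  H_2: rank ker ∂_2 − rank ∂_3 = (18 − 18) − 0 = 0, and there is no ∂_3, so H_2 = 0.

As a check, the Euler characteristic is 9 − 27 + 18 = 0, which agrees with 1 − 1 + 0 = 0.

Hence the Betti numbers are b_0 = 1, b_1 = 1, b_2 = 0.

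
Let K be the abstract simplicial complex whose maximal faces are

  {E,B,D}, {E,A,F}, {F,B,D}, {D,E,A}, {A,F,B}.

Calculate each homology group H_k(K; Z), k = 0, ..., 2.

Order the vertices as A < B < D < E < F. Listing each simplex with vertices in this order, K has dimension 2 with simplices:

  0-simplices (5): A, B, D, E, F
  1-simplices (10): AB, AD, AE, AF, BD, BE, BF, DE, DF, EF
  2-simplices (5): ABF, ADE, AEF, BDE, BDF

Hence C_0 ≅ Z^5, C_1 ≅ Z^10, C_2 ≅ Z^5.

The boundary map ∂_1: C_1 → C_0 is given by ∂[p,q] = [q] − [p]. For instance
  ∂DE = E − D.
This gives a 5×10 integer matrix of rank 4; reducing to Smith normal form yields diagonal entries (1,1,1,1).

Boundary ∂_2: C_2 → C_1 maps a triangle to the signed sum of its edges. For instance
  ∂ABF = BF − AF + AB,
  ∂BDE = DE − BE + BD.
This gives a 10×5 integer matrix of rank 5; reducing to Smith normal form yields diagonal entries (1,1,1,1,1).

From H_k ≅ ker(∂_k) / im(∂_{k+1}) we obtain:

  H_0: rank C_0 − rank ∂_1 = 5 − 4 = 1, and the invariant factors of ∂_1 are all 1, so H_0 = Z.
  H_1: rank ker ∂_1 − rank ∂_2 = (10 − 4) − 5 = 1, and the invariant factors of ∂_2 are all 1, so H_1 = Z.
  H_2: rank ker ∂_2 − rank ∂_3 = (5 − 5) − 0 = 0, and there is no ∂_3, so H_2 = 0.

(K is a triangulation of the Möbius band.)

H_0 ≅ Z,  H_1 ≅ Z,  H_2 = 0.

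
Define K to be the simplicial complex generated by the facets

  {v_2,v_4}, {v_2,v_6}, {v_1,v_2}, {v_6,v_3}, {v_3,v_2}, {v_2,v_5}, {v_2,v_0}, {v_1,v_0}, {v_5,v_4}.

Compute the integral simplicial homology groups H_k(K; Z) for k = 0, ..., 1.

H_0 ≅ Z,  H_1 ≅ Z^3.

Order the vertices as v_0 < v_1 < v_2 < v_3 < v_4 < v_5 < v_6. Listing each simplex with vertices in this order, K has dimension 1 with simplices:

  0-simplices (7): [v_0], [v_1], [v_2], [v_3], [v_4], [v_5], [v_6]
  1-simplices (9): [v_0,v_1], [v_0,v_2], [v_1,v_2], [v_2,v_3], [v_2,v_4], [v_2,v_5], [v_2,v_6], [v_3,v_6], [v_4,v_5]

so the chain groups are C_0 ≅ Z^7, C_1 ≅ Z^9.

∂_1: C_1 → C_0 maps an edge to its endpoints' difference, ∂[p,q] = q − p.
As a 7×9 matrix over Z this has rank 6, with invariant factors (1,1,1,1,1,1).

Computing H_k = (kernel of ∂_k) / (image of ∂_{k+1}):

  H_0: rank C_0 − rank ∂_1 = 7 − 6 = 1, and the invariant factors of ∂_1 are all 1, so H_0 = Z.
  H_1: rank ker ∂_1 − rank ∂_2 = (9 − 6) − 0 = 3, and there is no ∂_2, so H_1 = Z^3.

As a check, the Euler characteristic is 7 − 9 = -2, which agrees with 1 − 3 = -2.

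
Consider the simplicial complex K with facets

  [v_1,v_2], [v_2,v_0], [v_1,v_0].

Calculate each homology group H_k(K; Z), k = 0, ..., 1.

H_0 = Z,  H_1 = Z.

Fix the vertex order v_0 < v_1 < v_2 and write every simplex with vertices in increasing order. Then dim K = 1 and the simplices of K are:

  0-simplices (3): [v_0], [v_1], [v_2]
  1-simplices (3): [v_0,v_1], [v_0,v_2], [v_1,v_2]

giving chain groups C_0 ≅ Z^3, C_1 ≅ Z^3.

The boundary map ∂_1: C_1 → C_0 maps an edge to its endpoints' difference, ∂[p,q] = q − p. For instance
  ∂[v_0,v_2] = [v_2] − [v_0].
This gives a 3×3 integer matrix of rank 2; reducing to Smith normal form yields diagonal entries (1,1).

Reading off H_k = ker ∂_k / im ∂_{k+1}:

  H_0: rank C_0 − rank ∂_1 = 3 − 2 = 1, and the invariant factors of ∂_1 are all 1, so H_0 ≅ Z.
  H_1: rank ker ∂_1 − rank ∂_2 = (3 − 2) − 0 = 1, and there is no ∂_2, so H_1 ≅ Z.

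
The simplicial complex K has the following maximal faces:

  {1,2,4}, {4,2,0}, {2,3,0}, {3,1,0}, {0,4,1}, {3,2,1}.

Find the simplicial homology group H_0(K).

H_0 = Z.

Fix the vertex order 0 < 1 < 2 < 3 < 4 and write every simplex with vertices in increasing order. Then dim K = 2 and the simplices of K are:

  0-simplices (5): [0], [1], [2], [3], [4]
  1-simplices (9): [0,1], [0,2], [0,3], [0,4], [1,2], [1,3], [1,4], [2,3], [2,4]
  2-simplices (6): [0,1,3], [0,1,4], [0,2,3], [0,2,4], [1,2,3], [1,2,4]

so the chain groups are C_0 ≅ Z^5, C_1 ≅ Z^9, C_2 ≅ Z^6.

Boundary ∂_1: C_1 → C_0 maps an edge to its endpoints' difference, ∂[p,q] = q − p.
The 5×9 boundary matrix has rank 4 and Smith normal form diag(1,1,1,1).

The boundary map ∂_2: C_2 → C_1 sends each 2-simplex [p,q,r] to [q,r] − [p,r] + [p,q]. For instance
  ∂[0,2,3] = [2,3] − [0,3] + [0,2],
  ∂[0,1,3] = [1,3] − [0,3] + [0,1].
As a 9×6 matrix over Z this has rank 5, with invariant factors (1,1,1,1,1).

Reading off H_k = ker ∂_k / im ∂_{k+1}:

  H_0: rank C_0 − rank ∂_1 = 5 − 4 = 1, and the invariant factors of ∂_1 are all 1, so H_0 ≅ Z.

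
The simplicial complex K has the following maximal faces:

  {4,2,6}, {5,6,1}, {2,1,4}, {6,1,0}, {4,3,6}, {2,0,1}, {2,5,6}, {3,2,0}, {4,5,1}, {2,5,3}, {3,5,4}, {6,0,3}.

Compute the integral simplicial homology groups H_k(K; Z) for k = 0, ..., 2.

H_0 = Z,  H_1 = Z/2,  H_2 = 0.

Order the vertices as 0 < 1 < 2 < 3 < 4 < 5 < 6. Listing each simplex with vertices in this order, K has dimension 2 with simplices:

  0-simplices (7): [0], [1], [2], [3], [4], [5], [6]
  1-simplices (18): [0,1], [0,2], [0,3], [0,6], [1,2], [1,4], [1,5], [1,6], [2,3], [2,4], [2,5], [2,6], [3,4], [3,5], [3,6], [4,5], [4,6], [5,6]
  2-simplices (12): [0,1,2], [0,1,6], [0,2,3], [0,3,6], [1,2,4], [1,4,5], [1,5,6], [2,3,5], [2,4,6], [2,5,6], [3,4,5], [3,4,6]

so the chain groups are C_0 ≅ Z^7, C_1 ≅ Z^18, C_2 ≅ Z^12.

Boundary ∂_1: C_1 → C_0 is given by ∂[p,q] = [q] − [p]. For instance
  ∂[1,2] = [2] − [1].
As a 7×18 matrix over Z this has rank 6, with invariant factors (1,1,1,1,1,1).

The boundary map ∂_2: C_2 → C_1 maps a triangle to the signed sum of its edges. For instance
  ∂[3,4,6] = [4,6] − [3,6] + [3,4],
  ∂[2,3,5] = [3,5] − [2,5] + [2,3].
The resulting 18×12 matrix has rank 12, and its Smith normal form has invariant factors (1,1,1,1,1,1,1,1,1,1,1,2).

From H_k ≅ ker(∂_k) / im(∂_{k+1}) we obtain:

  H_0: rank C_0 − rank ∂_1 = 7 − 6 = 1, and the invariant factors of ∂_1 are all 1, so H_0 ≅ Z.
  H_1: rank ker ∂_1 − rank ∂_2 = (18 − 6) − 12 = 0, and ∂_2 has invariant factor 2 > 1, so H_1 ≅ Z/2.
  H_2: rank ker ∂_2 − rank ∂_3 = (12 − 12) − 0 = 0, and there is no ∂_3, so H_2 ≅ 0.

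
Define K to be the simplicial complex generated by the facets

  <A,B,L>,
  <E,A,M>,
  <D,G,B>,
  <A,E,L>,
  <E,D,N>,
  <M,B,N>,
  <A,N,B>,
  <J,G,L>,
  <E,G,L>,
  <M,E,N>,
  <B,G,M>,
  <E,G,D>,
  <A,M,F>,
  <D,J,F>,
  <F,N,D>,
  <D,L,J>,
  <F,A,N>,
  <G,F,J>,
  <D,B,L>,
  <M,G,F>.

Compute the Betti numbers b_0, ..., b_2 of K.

K has 10 vertices, 30 edges, 20 triangles.
rank ∂_0 = 0, rank ∂_1 = 9 ⇒ b_0 = 10 − 0 − 9 = 1; all invariant factors of ∂_1 are 1 so no torsion. So H_0 ≅ Z.
rank ∂_1 = 9, rank ∂_2 = 20 ⇒ b_1 = 30 − 9 − 20 = 1; ∂_2 has invariant factor(s) [2] giving torsion. So H_1 ≅ Z ⊕ Z/2.
rank ∂_2 = 20, rank ∂_3 = 0 ⇒ b_2 = 20 − 20 − 0 = 0. So H_2 ≅ 0.

b_0 = 1, b_1 = 1, b_2 = 0.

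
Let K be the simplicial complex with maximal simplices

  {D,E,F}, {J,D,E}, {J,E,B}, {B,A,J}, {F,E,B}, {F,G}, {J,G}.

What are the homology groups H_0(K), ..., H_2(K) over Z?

Order the vertices as A < B < D < E < F < G < J. Listing each simplex with vertices in this order, K has dimension 2 with simplices:

  0-simplices (7): A, B, D, E, F, G, J
  1-simplices (12): AB, AJ, BE, BF, BJ, DE, DF, DJ, EF, EJ, FG, GJ
  2-simplices (5): ABJ, BEF, BEJ, DEF, DEJ

Hence C_0 ≅ Z^7, C_1 ≅ Z^12, C_2 ≅ Z^5.

Boundary ∂_1: C_1 → C_0 is given by ∂[p,q] = [q] − [p].
This gives a 7×12 integer matrix of rank 6; reducing to Smith normal form yields diagonal entries (1,1,1,1,1,1).

∂_2: C_2 → C_1 acts by ∂[p,q,r] = [q,r] − [p,r] + [p,q]. For instance
  ∂ABJ = BJ − AJ + AB,
  ∂DEF = EF − DF + DE.
The 12×5 boundary matrix has rank 5 and Smith normal form diag(1,1,1,1,1).

Now H_k = ker ∂_k / im ∂_{k+1}, so:

  H_0: rank C_0 − rank ∂_1 = 7 − 6 = 1, and the invariant factors of ∂_1 are all 1, so H_0 = Z.
  H_1: rank ker ∂_1 − rank ∂_2 = (12 − 6) − 5 = 1, and the invariant factors of ∂_2 are all 1, so H_1 = Z.
  H_2: rank ker ∂_2 − rank ∂_3 = (5 − 5) − 0 = 0, and there is no ∂_3, so H_2 = 0.

As a check, the Euler characteristic is 7 − 12 + 5 = 0, which agrees with 1 − 1 + 0 = 0.

H_0 ≅ Z,  H_1 ≅ Z,  H_2 = 0.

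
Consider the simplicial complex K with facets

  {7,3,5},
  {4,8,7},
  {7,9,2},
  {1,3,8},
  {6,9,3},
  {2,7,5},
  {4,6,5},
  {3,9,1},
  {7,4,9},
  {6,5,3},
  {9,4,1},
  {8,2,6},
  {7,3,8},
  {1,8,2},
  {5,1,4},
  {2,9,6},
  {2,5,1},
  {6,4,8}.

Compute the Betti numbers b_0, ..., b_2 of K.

Take the total order 1 < 2 < 3 < 4 < 5 < 6 < 7 < 8 < 9 on the vertex set. Then K (dimension 2) consists of the simplices:

  0-simplices (9): [1], [2], [3], [4], [5], [6], [7], [8], [9]
  1-simplices (27): (27 of them)
  2-simplices (18): [1,2,5], [1,2,8], [1,3,8], [1,3,9], [1,4,5], [1,4,9], [2,5,7], [2,6,8], [2,6,9], [2,7,9], [3,5,6], [3,5,7], [3,6,9], [3,7,8], [4,5,6], [4,6,8], [4,7,8], [4,7,9]

so the chain groups are C_0 ≅ Z^9, C_1 ≅ Z^27, C_2 ≅ Z^18.

∂_1: C_1 → C_0 maps an edge to its endpoints' difference, ∂[p,q] = q − p.
As a 9×27 matrix over Z this has rank 8, with invariant factors (1,1,1,1,1,1,1,1).

The boundary map ∂_2: C_2 → C_1 sends each 2-simplex [p,q,r] to [q,r] − [p,r] + [p,q]. For instance
  ∂[2,7,9] = [7,9] − [2,9] + [2,7],
  ∂[2,6,9] = [6,9] − [2,9] + [2,6].
The resulting 27×18 matrix has rank 17, and its Smith normal form has invariant factors (1,1,1,1,1,1,1,1,1,1,1,1,1,1,1,1,1).

Now H_k = ker ∂_k / im ∂_{k+1}, so:

  H_0: rank C_0 − rank ∂_1 = 9 − 8 = 1, and the invariant factors of ∂_1 are all 1, so H_0 = Z.
  H_1: rank ker ∂_1 − rank ∂_2 = (27 − 8) − 17 = 2, and the invariant factors of ∂_2 are all 1, so H_1 = Z^2.
  H_2: rank ker ∂_2 − rank ∂_3 = (18 − 17) − 0 = 1, and there is no ∂_3, so H_2 = Z.

(K is a triangulation of the torus T^2.)

Hence the Betti numbers are b_0 = 1, b_1 = 2, b_2 = 1.

b_0 = 1, b_1 = 2, b_2 = 1.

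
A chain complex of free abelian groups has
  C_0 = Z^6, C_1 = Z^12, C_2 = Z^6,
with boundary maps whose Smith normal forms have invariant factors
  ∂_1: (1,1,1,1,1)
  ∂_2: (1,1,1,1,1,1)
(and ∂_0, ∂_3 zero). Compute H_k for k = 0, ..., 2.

H_0 = Z,  H_1 = Z,  H_2 = 0.

H_0: b_0 = 6 − 0 − 5 = 1; torsion from ∂_1 factors > 1: none. So H_0 = Z.
H_1: b_1 = 12 − 5 − 6 = 1; torsion from ∂_2 factors > 1: none. So H_1 = Z.
H_2: b_2 = 6 − 6 − 0 = 0; torsion from ∂_3 factors > 1: none. So H_2 = 0.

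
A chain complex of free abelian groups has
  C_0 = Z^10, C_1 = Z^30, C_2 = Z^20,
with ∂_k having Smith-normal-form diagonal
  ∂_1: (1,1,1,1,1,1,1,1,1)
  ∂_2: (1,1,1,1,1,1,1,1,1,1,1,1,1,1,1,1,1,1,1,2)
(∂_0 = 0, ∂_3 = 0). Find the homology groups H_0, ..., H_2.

H_0: b_0 = 10 − 0 − 9 = 1; torsion from ∂_1 factors > 1: none. So H_0 ≅ Z.
H_1: b_1 = 30 − 9 − 20 = 1; torsion from ∂_2 factors > 1: [2]. So H_1 ≅ Z ⊕ Z/2Z.
H_2: b_2 = 20 − 20 − 0 = 0; torsion from ∂_3 factors > 1: none. So H_2 ≅ 0.

H_0 ≅ Z,  H_1 ≅ Z ⊕ Z/2Z,  H_2 = 0.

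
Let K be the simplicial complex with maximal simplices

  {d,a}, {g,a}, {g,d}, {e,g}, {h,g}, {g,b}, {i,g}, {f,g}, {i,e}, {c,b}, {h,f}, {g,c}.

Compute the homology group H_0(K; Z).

H_0 = Z.

Order the vertices as a < b < c < d < e < f < g < h < i. Listing each simplex with vertices in this order, K has dimension 1 with simplices:

  0-simplices (9): a, b, c, d, e, f, g, h, i
  1-simplices (12): ad, ag, bc, bg, cg, dg, eg, ei, fg, fh, gh, gi

Hence C_0 ≅ Z^9, C_1 ≅ Z^12.

∂_1: C_1 → C_0 is given by ∂[p,q] = [q] − [p]. For instance
  ∂ei = i − e.
As a 9×12 matrix over Z this has rank 8, with invariant factors (1,1,1,1,1,1,1,1).

Now H_k = ker ∂_k / im ∂_{k+1}, so:

  H_0: rank C_0 − rank ∂_1 = 9 − 8 = 1, and the invariant factors of ∂_1 are all 1, so H_0 ≅ Z.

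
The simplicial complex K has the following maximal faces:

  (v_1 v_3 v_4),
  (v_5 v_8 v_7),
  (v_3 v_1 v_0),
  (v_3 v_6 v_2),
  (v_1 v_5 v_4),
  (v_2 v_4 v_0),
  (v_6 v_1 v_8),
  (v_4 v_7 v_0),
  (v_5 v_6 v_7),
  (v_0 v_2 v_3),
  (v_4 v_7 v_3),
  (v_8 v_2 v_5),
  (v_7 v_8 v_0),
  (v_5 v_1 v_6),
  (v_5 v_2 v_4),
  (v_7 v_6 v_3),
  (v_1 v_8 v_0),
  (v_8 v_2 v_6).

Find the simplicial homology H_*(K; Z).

We work with the vertex ordering v_0 < v_1 < v_2 < v_3 < v_4 < v_5 < v_6 < v_7 < v_8. The simplices of K, each written with vertices in increasing order, are:

  0-simplices (9): [v_0], [v_1], [v_2], [v_3], [v_4], [v_5], [v_6], [v_7], [v_8]
  1-simplices (27): (27 of them)
  2-simplices (18): (18 of them)

so the chain groups are C_0 ≅ Z^9, C_1 ≅ Z^27, C_2 ≅ Z^18.

The boundary map ∂_1: C_1 → C_0 sends each edge [p,q] (with p < q) to q − p. For instance
  ∂[v_3,v_7] = [v_7] − [v_3].
This gives a 9×27 integer matrix of rank 8; reducing to Smith normal form yields diagonal entries (1,1,1,1,1,1,1,1).

Boundary ∂_2: C_2 → C_1 maps a triangle to the signed sum of its edges. For instance
  ∂[v_0,v_4,v_7] = [v_4,v_7] − [v_0,v_7] + [v_0,v_4],
  ∂[v_2,v_5,v_8] = [v_5,v_8] − [v_2,v_8] + [v_2,v_5].
The 27×18 boundary matrix has rank 18 and Smith normal form diag(1,1,1,1,1,1,1,1,1,1,1,1,1,1,1,1,1,2).

From H_k ≅ ker(∂_k) / im(∂_{k+1}) we obtain:

  H_0: rank C_0 − rank ∂_1 = 9 − 8 = 1, and the invariant factors of ∂_1 are all 1, so H_0 ≅ Z.
  H_1: rank ker ∂_1 − rank ∂_2 = (27 − 8) − 18 = 1, and ∂_2 has invariant factor 2 > 1, so H_1 ≅ Z ⊕ Z/2.
  H_2: rank ker ∂_2 − rank ∂_3 = (18 − 18) − 0 = 0, and there is no ∂_3, so H_2 ≅ 0.

(K is a triangulation of the Klein bottle.)

H_0 ≅ Z,  H_1 ≅ Z ⊕ Z/2,  H_2 = 0.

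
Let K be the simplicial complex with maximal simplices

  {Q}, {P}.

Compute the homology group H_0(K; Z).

H_0 ≅ Z^2.

K has 2 vertices.
rank ∂_0 = 0, rank ∂_1 = 0 ⇒ b_0 = 2 − 0 − 0 = 2. So H_0 ≅ Z^2.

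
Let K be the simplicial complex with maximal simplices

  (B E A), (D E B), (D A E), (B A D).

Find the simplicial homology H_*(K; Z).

H_0 = Z,  H_1 = 0,  H_2 = Z.

Take the total order A < B < D < E on the vertex set. Then K (dimension 2) consists of the simplices:

  0-simplices (4): A, B, D, E
  1-simplices (6): AB, AD, AE, BD, BE, DE
  2-simplices (4): ABD, ABE, ADE, BDE

giving chain groups C_0 ≅ Z^4, C_1 ≅ Z^6, C_2 ≅ Z^4.

The boundary map ∂_1: C_1 → C_0 is given by ∂[p,q] = [q] − [p].
As a 4×6 matrix over Z this has rank 3, with invariant factors (1,1,1).

The boundary map ∂_2: C_2 → C_1 sends each 2-simplex [p,q,r] to [q,r] − [p,r] + [p,q]. For instance
  ∂ABE = BE − AE + AB,
  ∂ADE = DE − AE + AD.
This gives a 6×4 integer matrix of rank 3; reducing to Smith normal form yields diagonal entries (1,1,1).

Computing H_k = (kernel of ∂_k) / (image of ∂_{k+1}):

  H_0: rank C_0 − rank ∂_1 = 4 − 3 = 1, and the invariant factors of ∂_1 are all 1, so H_0 ≅ Z.
  H_1: rank ker ∂_1 − rank ∂_2 = (6 − 3) − 3 = 0, and the invariant factors of ∂_2 are all 1, so H_1 ≅ 0.
  H_2: rank ker ∂_2 − rank ∂_3 = (4 − 3) − 0 = 1, and there is no ∂_3, so H_2 ≅ Z.

As a check, the Euler characteristic is 4 − 6 + 4 = 2, which agrees with 1 − 0 + 1 = 2.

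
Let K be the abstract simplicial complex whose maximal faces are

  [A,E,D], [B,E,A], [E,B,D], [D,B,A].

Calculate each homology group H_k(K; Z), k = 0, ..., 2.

H_0 ≅ Z,  H_1 = 0,  H_2 ≅ Z.

Take the total order A < B < D < E on the vertex set. Then K (dimension 2) consists of the simplices:

  0-simplices (4): A, B, D, E
  1-simplices (6): AB, AD, AE, BD, BE, DE
  2-simplices (4): ABD, ABE, ADE, BDE

so the chain groups are C_0 ≅ Z^4, C_1 ≅ Z^6, C_2 ≅ Z^4.

∂_1: C_1 → C_0 maps an edge to its endpoints' difference, ∂[p,q] = q − p. For instance
  ∂AE = E − A.
The 4×6 boundary matrix has rank 3 and Smith normal form diag(1,1,1).

Boundary ∂_2: C_2 → C_1 sends each 2-simplex [p,q,r] to [q,r] − [p,r] + [p,q]. For instance
  ∂ABE = BE − AE + AB,
  ∂BDE = DE − BE + BD.
The resulting 6×4 matrix has rank 3, and its Smith normal form has invariant factors (1,1,1).

Computing H_k = (kernel of ∂_k) / (image of ∂_{k+1}):

  H_0: rank C_0 − rank ∂_1 = 4 − 3 = 1, and the invariant factors of ∂_1 are all 1, so H_0 = Z.
  H_1: rank ker ∂_1 − rank ∂_2 = (6 − 3) − 3 = 0, and the invariant factors of ∂_2 are all 1, so H_1 = 0.
  H_2: rank ker ∂_2 − rank ∂_3 = (4 − 3) − 0 = 1, and there is no ∂_3, so H_2 = Z.

(K is a triangulation of the 2-sphere S^2.)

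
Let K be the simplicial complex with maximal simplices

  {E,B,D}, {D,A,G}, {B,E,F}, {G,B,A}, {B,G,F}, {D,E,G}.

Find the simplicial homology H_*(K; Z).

H_0 = Z,  H_1 = Z,  H_2 = 0.

Order the vertices as A < B < D < E < F < G. Listing each simplex with vertices in this order, K has dimension 2 with simplices:

  0-simplices (6): A, B, D, E, F, G
  1-simplices (12): AB, AD, AG, BD, BE, BF, BG, DE, DG, EF, EG, FG
  2-simplices (6): ABG, ADG, BDE, BEF, BFG, DEG

giving chain groups C_0 ≅ Z^6, C_1 ≅ Z^12, C_2 ≅ Z^6.

The boundary map ∂_1: C_1 → C_0 maps an edge to its endpoints' difference, ∂[p,q] = q − p. For instance
  ∂EG = G − E.
As a 6×12 matrix over Z this has rank 5, with invariant factors (1,1,1,1,1).

The boundary map ∂_2: C_2 → C_1 maps a triangle to the signed sum of its edges. For instance
  ∂BDE = DE − BE + BD,
  ∂DEG = EG − DG + DE.
The resulting 12×6 matrix has rank 6, and its Smith normal form has invariant factors (1,1,1,1,1,1).

From H_k ≅ ker(∂_k) / im(∂_{k+1}) we obtain:

  H_0: rank C_0 − rank ∂_1 = 6 − 5 = 1, and the invariant factors of ∂_1 are all 1, so H_0 = Z.
  H_1: rank ker ∂_1 − rank ∂_2 = (12 − 5) − 6 = 1, and the invariant factors of ∂_2 are all 1, so H_1 = Z.
  H_2: rank ker ∂_2 − rank ∂_3 = (6 − 6) − 0 = 0, and there is no ∂_3, so H_2 = 0.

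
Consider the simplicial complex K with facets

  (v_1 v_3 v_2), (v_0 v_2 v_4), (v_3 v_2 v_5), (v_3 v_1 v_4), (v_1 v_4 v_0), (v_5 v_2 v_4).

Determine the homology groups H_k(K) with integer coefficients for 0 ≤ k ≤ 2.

Fix the vertex order v_0 < v_1 < v_2 < v_3 < v_4 < v_5 and write every simplex with vertices in increasing order. Then dim K = 2 and the simplices of K are:

  0-simplices (6): [v_0], [v_1], [v_2], [v_3], [v_4], [v_5]
  1-simplices (12): [v_0,v_1], [v_0,v_2], [v_0,v_4], [v_1,v_2], [v_1,v_3], [v_1,v_4], [v_2,v_3], [v_2,v_4], [v_2,v_5], [v_3,v_4], [v_3,v_5], [v_4,v_5]
  2-simplices (6): [v_0,v_1,v_4], [v_0,v_2,v_4], [v_1,v_2,v_3], [v_1,v_3,v_4], [v_2,v_3,v_5], [v_2,v_4,v_5]

Hence C_0 ≅ Z^6, C_1 ≅ Z^12, C_2 ≅ Z^6.

The boundary map ∂_1: C_1 → C_0 maps an edge to its endpoints' difference, ∂[p,q] = q − p. For instance
  ∂[v_0,v_1] = [v_1] − [v_0].
This gives a 6×12 integer matrix of rank 5; reducing to Smith normal form yields diagonal entries (1,1,1,1,1).

∂_2: C_2 → C_1 maps a triangle to the signed sum of its edges. For instance
  ∂[v_1,v_3,v_4] = [v_3,v_4] − [v_1,v_4] + [v_1,v_3],
  ∂[v_0,v_2,v_4] = [v_2,v_4] − [v_0,v_4] + [v_0,v_2].
The 12×6 boundary matrix has rank 6 and Smith normal form diag(1,1,1,1,1,1).

Computing H_k = (kernel of ∂_k) / (image of ∂_{k+1}):

  H_0: rank C_0 − rank ∂_1 = 6 − 5 = 1, and the invariant factors of ∂_1 are all 1, so H_0 = Z.
  H_1: rank ker ∂_1 − rank ∂_2 = (12 − 5) − 6 = 1, and the invariant factors of ∂_2 are all 1, so H_1 = Z.
  H_2: rank ker ∂_2 − rank ∂_3 = (6 − 6) − 0 = 0, and there is no ∂_3, so H_2 = 0.

As a check, the Euler characteristic is 6 − 12 + 6 = 0, which agrees with 1 − 1 + 0 = 0.
(K is a triangulation of the cylinder S^1 x I.)

H_0 = Z,  H_1 = Z,  H_2 = 0.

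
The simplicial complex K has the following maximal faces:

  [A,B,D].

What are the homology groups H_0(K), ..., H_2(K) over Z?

H_0 ≅ Z,  H_1 = 0,  H_2 = 0.

Fix the vertex order A < B < D and write every simplex with vertices in increasing order. Then dim K = 2 and the simplices of K are:

  0-simplices (3): A, B, D
  1-simplices (3): AB, AD, BD
  2-simplices (1): ABD

Hence C_0 ≅ Z^3, C_1 ≅ Z^3, C_2 ≅ Z^1.

The boundary map ∂_1: C_1 → C_0 is given by ∂[p,q] = [q] − [p].
This gives a 3×3 integer matrix of rank 2; reducing to Smith normal form yields diagonal entries (1,1).

∂_2: C_2 → C_1 sends each 2-simplex [p,q,r] to [q,r] − [p,r] + [p,q]. For instance
  ∂ABD = BD − AD + AB.
The resulting 3×1 matrix has rank 1, and its Smith normal form has invariant factors (1).

From H_k ≅ ker(∂_k) / im(∂_{k+1}) we obtain:

  H_0: rank C_0 − rank ∂_1 = 3 − 2 = 1, and the invariant factors of ∂_1 are all 1, so H_0 ≅ Z.
  H_1: rank ker ∂_1 − rank ∂_2 = (3 − 2) − 1 = 0, and the invariant factors of ∂_2 are all 1, so H_1 ≅ 0.
  H_2: rank ker ∂_2 − rank ∂_3 = (1 − 1) − 0 = 0, and there is no ∂_3, so H_2 ≅ 0.

As a check, the Euler characteristic is 3 − 3 + 1 = 1, which agrees with 1 − 0 + 0 = 1.
(K is a triangulation of the 2-simplex.)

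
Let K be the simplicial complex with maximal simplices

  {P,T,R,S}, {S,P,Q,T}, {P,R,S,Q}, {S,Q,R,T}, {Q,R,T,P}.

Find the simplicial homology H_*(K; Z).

H_0 = Z,  H_1 = 0,  H_2 = 0,  H_3 = Z.

We work with the vertex ordering P < Q < R < S < T. The simplices of K, each written with vertices in increasing order, are:

  0-simplices (5): P, Q, R, S, T
  1-simplices (10): PQ, PR, PS, PT, QR, QS, QT, RS, RT, ST
  2-simplices (10): PQR, PQS, PQT, PRS, PRT, PST, QRS, QRT, QST, RST
  3-simplices (5): PQRS, PQRT, PQST, PRST, QRST

so the chain groups are C_0 ≅ Z^5, C_1 ≅ Z^10, C_2 ≅ Z^10, C_3 ≅ Z^5.

The boundary map ∂_1: C_1 → C_0 sends each edge [p,q] (with p < q) to q − p.
This gives a 5×10 integer matrix of rank 4; reducing to Smith normal form yields diagonal entries (1,1,1,1).

The boundary map ∂_2: C_2 → C_1 sends each 2-simplex [p,q,r] to [q,r] − [p,r] + [p,q]. For instance
  ∂RST = ST − RT + RS,
  ∂PRS = RS − PS + PR.
The resulting 10×10 matrix has rank 6, and its Smith normal form has invariant factors (1,1,1,1,1,1).

∂_3: C_3 → C_2 sends each 3-simplex σ to the alternating sum Σ_i (−1)^i (σ with its i-th vertex removed). For instance
  ∂PQRT = QRT − PRT + PQT − PQR,
  ∂PRST = RST − PST + PRT − PRS.
The resulting 10×5 matrix has rank 4, and its Smith normal form has invariant factors (1,1,1,1).

Computing H_k = (kernel of ∂_k) / (image of ∂_{k+1}):

  H_0: rank C_0 − rank ∂_1 = 5 − 4 = 1, and the invariant factors of ∂_1 are all 1, so H_0 = Z.
  H_1: rank ker ∂_1 − rank ∂_2 = (10 − 4) − 6 = 0, and the invariant factors of ∂_2 are all 1, so H_1 = 0.
  H_2: rank ker ∂_2 − rank ∂_3 = (10 − 6) − 4 = 0, and the invariant factors of ∂_3 are all 1, so H_2 = 0.
  H_3: rank ker ∂_3 − rank ∂_4 = (5 − 4) − 0 = 1, and there is no ∂_4, so H_3 = Z.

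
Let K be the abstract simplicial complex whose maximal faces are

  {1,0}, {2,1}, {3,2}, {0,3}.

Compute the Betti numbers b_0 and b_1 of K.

b_0 = 1, b_1 = 1.

We work with the vertex ordering 0 < 1 < 2 < 3. The simplices of K, each written with vertices in increasing order, are:

  0-simplices (4): [0], [1], [2], [3]
  1-simplices (4): [0,1], [0,3], [1,2], [2,3]

giving chain groups C_0 ≅ Z^4, C_1 ≅ Z^4.

Boundary ∂_1: C_1 → C_0 is given by ∂[p,q] = [q] − [p]. For instance
  ∂[2,3] = [3] − [2].
This gives a 4×4 integer matrix of rank 3; reducing to Smith normal form yields diagonal entries (1,1,1).

Now H_k = ker ∂_k / im ∂_{k+1}, so:

  H_0: rank C_0 − rank ∂_1 = 4 − 3 = 1, and the invariant factors of ∂_1 are all 1, so H_0 = Z.
  H_1: rank ker ∂_1 − rank ∂_2 = (4 − 3) − 0 = 1, and there is no ∂_2, so H_1 = Z.

Hence the Betti numbers are b_0 = 1, b_1 = 1.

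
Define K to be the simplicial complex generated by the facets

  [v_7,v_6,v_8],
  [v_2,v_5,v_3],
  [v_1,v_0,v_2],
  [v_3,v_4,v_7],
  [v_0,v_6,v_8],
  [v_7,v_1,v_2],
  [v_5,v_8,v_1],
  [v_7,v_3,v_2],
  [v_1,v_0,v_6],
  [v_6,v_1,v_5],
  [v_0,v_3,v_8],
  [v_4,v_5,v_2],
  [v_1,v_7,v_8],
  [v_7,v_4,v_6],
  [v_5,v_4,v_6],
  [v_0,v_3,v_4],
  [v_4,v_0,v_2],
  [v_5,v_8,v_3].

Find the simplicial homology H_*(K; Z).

H_0 ≅ Z,  H_1 ≅ Z ⊕ Z/2,  H_2 = 0.

Take the total order v_0 < v_1 < v_2 < v_3 < v_4 < v_5 < v_6 < v_7 < v_8 on the vertex set. Then K (dimension 2) consists of the simplices:

  0-simplices (9): [v_0], [v_1], [v_2], [v_3], [v_4], [v_5], [v_6], [v_7], [v_8]
  1-simplices (27): (27 of them)
  2-simplices (18): (18 of them)

giving chain groups C_0 ≅ Z^9, C_1 ≅ Z^27, C_2 ≅ Z^18.

The boundary map ∂_1: C_1 → C_0 sends each edge [p,q] (with p < q) to q − p. For instance
  ∂[v_2,v_3] = [v_3] − [v_2].
This gives a 9×27 integer matrix of rank 8; reducing to Smith normal form yields diagonal entries (1,1,1,1,1,1,1,1).

Boundary ∂_2: C_2 → C_1 acts by ∂[p,q,r] = [q,r] − [p,r] + [p,q]. For instance
  ∂[v_2,v_3,v_5] = [v_3,v_5] − [v_2,v_5] + [v_2,v_3],
  ∂[v_2,v_4,v_5] = [v_4,v_5] − [v_2,v_5] + [v_2,v_4].
The 27×18 boundary matrix has rank 18 and Smith normal form diag(1,1,1,1,1,1,1,1,1,1,1,1,1,1,1,1,1,2).

Reading off H_k = ker ∂_k / im ∂_{k+1}:

  H_0: rank C_0 − rank ∂_1 = 9 − 8 = 1, and the invariant factors of ∂_1 are all 1, so H_0 ≅ Z.
  H_1: rank ker ∂_1 − rank ∂_2 = (27 − 8) − 18 = 1, and ∂_2 has invariant factor 2 > 1, so H_1 ≅ Z ⊕ Z/2.
  H_2: rank ker ∂_2 − rank ∂_3 = (18 − 18) − 0 = 0, and there is no ∂_3, so H_2 ≅ 0.

As a check, the Euler characteristic is 9 − 27 + 18 = 0, which agrees with 1 − 1 + 0 = 0.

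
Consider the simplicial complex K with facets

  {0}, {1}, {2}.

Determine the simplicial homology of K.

H_0 ≅ Z^3.

Fix the vertex order 0 < 1 < 2 and write every simplex with vertices in increasing order. Then dim K = 0 and the simplices of K are:

  0-simplices (3): [0], [1], [2]

giving chain groups C_0 ≅ Z^3.

Reading off H_k = ker ∂_k / im ∂_{k+1}:

  H_0: rank C_0 − rank ∂_1 = 3 − 0 = 3, and there is no ∂_1, so H_0 ≅ Z^3.

(K is a triangulation of a set of 3 points.)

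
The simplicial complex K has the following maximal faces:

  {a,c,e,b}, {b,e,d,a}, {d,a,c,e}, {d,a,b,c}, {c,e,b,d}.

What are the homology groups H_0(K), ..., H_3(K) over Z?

H_0 ≅ Z,  H_1 = 0,  H_2 = 0,  H_3 ≅ Z.

K has 5 vertices, 10 edges, 10 triangles, 5 3-simplices.
rank ∂_0 = 0, rank ∂_1 = 4 ⇒ b_0 = 5 − 0 − 4 = 1; all invariant factors of ∂_1 are 1 so no torsion. So H_0 ≅ Z.
rank ∂_1 = 4, rank ∂_2 = 6 ⇒ b_1 = 10 − 4 − 6 = 0; all invariant factors of ∂_2 are 1 so no torsion. So H_1 ≅ 0.
rank ∂_2 = 6, rank ∂_3 = 4 ⇒ b_2 = 10 − 6 − 4 = 0; all invariant factors of ∂_3 are 1 so no torsion. So H_2 ≅ 0.
rank ∂_3 = 4, rank ∂_4 = 0 ⇒ b_3 = 5 − 4 − 0 = 1. So H_3 ≅ Z.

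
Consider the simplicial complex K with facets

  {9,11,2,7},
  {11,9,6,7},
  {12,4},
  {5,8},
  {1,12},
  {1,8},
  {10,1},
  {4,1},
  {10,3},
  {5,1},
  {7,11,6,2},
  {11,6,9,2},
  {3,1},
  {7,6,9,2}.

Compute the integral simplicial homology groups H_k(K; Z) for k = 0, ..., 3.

H_0 ≅ Z^2,  H_1 ≅ Z^3,  H_2 = 0,  H_3 ≅ Z.

Fix the vertex order 1 < 2 < 3 < 4 < 5 < 6 < 7 < 8 < 9 < 10 < 11 < 12 and write every simplex with vertices in increasing order. Then dim K = 3 and the simplices of K are:

  0-simplices (12): [1], [2], [3], [4], [5], [6], [7], [8], [9], [10], [11], [12]
  1-simplices (19): [1,3], [1,4], [1,5], [1,8], [1,10], [1,12], [2,6], [2,7], [2,9], [2,11], [3,10], [4,12], [5,8], [6,7], [6,9], [6,11], [7,9], [7,11], [9,11]
  2-simplices (10): [2,6,7], [2,6,9], [2,6,11], [2,7,9], [2,7,11], [2,9,11], [6,7,9], [6,7,11], [6,9,11], [7,9,11]
  3-simplices (5): [2,6,7,9], [2,6,7,11], [2,6,9,11], [2,7,9,11], [6,7,9,11]

giving chain groups C_0 ≅ Z^12, C_1 ≅ Z^19, C_2 ≅ Z^10, C_3 ≅ Z^5.

The boundary map ∂_1: C_1 → C_0 maps an edge to its endpoints' difference, ∂[p,q] = q − p. For instance
  ∂[2,9] = [9] − [2].
As a 12×19 matrix over Z this has rank 10, with invariant factors (1,1,1,1,1,1,1,1,1,1).

∂_2: C_2 → C_1 acts by ∂[p,q,r] = [q,r] − [p,r] + [p,q]. For instance
  ∂[6,7,11] = [7,11] − [6,11] + [6,7],
  ∂[6,7,9] = [7,9] − [6,9] + [6,7].
As a 19×10 matrix over Z this has rank 6, with invariant factors (1,1,1,1,1,1).

Boundary ∂_3: C_3 → C_2 sends each 3-simplex σ to the alternating sum Σ_i (−1)^i (σ with its i-th vertex removed). For instance
  ∂[2,6,7,11] = [6,7,11] − [2,7,11] + [2,6,11] − [2,6,7],
  ∂[6,7,9,11] = [7,9,11] − [6,9,11] + [6,7,11] − [6,7,9].
This gives a 10×5 integer matrix of rank 4; reducing to Smith normal form yields diagonal entries (1,1,1,1).

From H_k ≅ ker(∂_k) / im(∂_{k+1}) we obtain:

  H_0: rank C_0 − rank ∂_1 = 12 − 10 = 2, and the invariant factors of ∂_1 are all 1, so H_0 ≅ Z^2.
  H_1: rank ker ∂_1 − rank ∂_2 = (19 − 10) − 6 = 3, and the invariant factors of ∂_2 are all 1, so H_1 ≅ Z^3.
  H_2: rank ker ∂_2 − rank ∂_3 = (10 − 6) − 4 = 0, and the invariant factors of ∂_3 are all 1, so H_2 ≅ 0.
  H_3: rank ker ∂_3 − rank ∂_4 = (5 − 4) − 0 = 1, and there is no ∂_4, so H_3 ≅ Z.

As a check, the Euler characteristic is 12 − 19 + 10 − 5 = -2, which agrees with 2 − 3 + 0 − 1 = -2.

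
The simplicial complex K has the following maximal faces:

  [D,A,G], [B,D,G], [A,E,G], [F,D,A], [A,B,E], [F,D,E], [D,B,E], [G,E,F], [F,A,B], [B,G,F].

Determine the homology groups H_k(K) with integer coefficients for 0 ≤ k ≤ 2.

H_0 = Z,  H_1 = Z/2,  H_2 = 0.

Order the vertices as A < B < D < E < F < G. Listing each simplex with vertices in this order, K has dimension 2 with simplices:

  0-simplices (6): A, B, D, E, F, G
  1-simplices (15): AB, AD, AE, AF, AG, BD, BE, BF, BG, DE, DF, DG, EF, EG, FG
  2-simplices (10): ABE, ABF, ADF, ADG, AEG, BDE, BDG, BFG, DEF, EFG

so the chain groups are C_0 ≅ Z^6, C_1 ≅ Z^15, C_2 ≅ Z^10.

∂_1: C_1 → C_0 is given by ∂[p,q] = [q] − [p]. For instance
  ∂EF = F − E.
This gives a 6×15 integer matrix of rank 5; reducing to Smith normal form yields diagonal entries (1,1,1,1,1).

The boundary map ∂_2: C_2 → C_1 sends each 2-simplex [p,q,r] to [q,r] − [p,r] + [p,q]. For instance
  ∂ADF = DF − AF + AD,
  ∂ABE = BE − AE + AB.
As a 15×10 matrix over Z this has rank 10, with invariant factors (1,1,1,1,1,1,1,1,1,2).

Computing H_k = (kernel of ∂_k) / (image of ∂_{k+1}):

  H_0: rank C_0 − rank ∂_1 = 6 − 5 = 1, and the invariant factors of ∂_1 are all 1, so H_0 ≅ Z.
  H_1: rank ker ∂_1 − rank ∂_2 = (15 − 5) − 10 = 0, and ∂_2 has invariant factor 2 > 1, so H_1 ≅ Z/2.
  H_2: rank ker ∂_2 − rank ∂_3 = (10 − 10) − 0 = 0, and there is no ∂_3, so H_2 ≅ 0.

As a check, the Euler characteristic is 6 − 15 + 10 = 1, which agrees with 1 − 0 + 0 = 1.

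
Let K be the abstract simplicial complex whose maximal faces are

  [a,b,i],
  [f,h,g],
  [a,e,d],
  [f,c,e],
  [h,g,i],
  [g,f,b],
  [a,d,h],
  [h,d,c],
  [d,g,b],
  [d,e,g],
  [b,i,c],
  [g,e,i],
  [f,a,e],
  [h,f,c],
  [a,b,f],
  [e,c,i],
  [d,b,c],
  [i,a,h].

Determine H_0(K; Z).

K has 9 vertices, 27 edges, 18 triangles.
rank ∂_0 = 0, rank ∂_1 = 8 ⇒ b_0 = 9 − 0 − 8 = 1; all invariant factors of ∂_1 are 1 so no torsion. So H_0 ≅ Z.

H_0 ≅ Z.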